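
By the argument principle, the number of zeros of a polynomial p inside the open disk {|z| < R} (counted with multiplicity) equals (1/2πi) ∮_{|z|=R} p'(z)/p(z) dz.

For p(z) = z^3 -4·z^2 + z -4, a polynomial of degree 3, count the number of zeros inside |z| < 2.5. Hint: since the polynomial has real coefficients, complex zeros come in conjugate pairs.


The zeros of p are: 4, (0 + 1i), (0 - 1i).
Their magnitudes are: 4, 1, 1.
Zeros with |z| < R = 2.5: (0 + 1i), (0 - 1i).
Count = 2.
By the argument principle, (1/2πi) ∮_{|z|=R} p'(z)/p(z) dz equals exactly this count.

Number of zeros inside |z| < 2.5: 2.


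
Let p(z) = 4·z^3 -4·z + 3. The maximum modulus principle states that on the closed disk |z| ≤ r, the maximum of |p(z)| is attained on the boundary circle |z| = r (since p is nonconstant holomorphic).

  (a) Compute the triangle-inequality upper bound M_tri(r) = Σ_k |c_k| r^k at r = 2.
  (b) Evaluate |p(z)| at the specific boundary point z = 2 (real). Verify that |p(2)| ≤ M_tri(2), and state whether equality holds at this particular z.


Coefficients: c_0 = 3, c_1 = -4, c_2 = 0, c_3 = 4. Radius r = 2.
Part (a). Triangle bound: M_tri(r) = Σ_k |c_k| r^k
  = |3|·2^0 + |-4|·2^1 + |0|·2^2 + |4|·2^3
  = 3 + 8 + 0 + 32 = 43.
This bounds M(r) := max_{|z|=r} |p(z)| from above; equality holds iff all terms c_k z^k can be made to align in phase at a single z on |z|=r.
Part (b). At z = 2 (real, on the circle |z| = r):
  p(2) = (3)·2^0 + (-4)·2^1 + (0)·2^2 + (4)·2^3 = 27.
  |p(2)| = 27.
Check: |p(2)| = 27 ≤ 43 = M_tri(2). ✓ Equality does not hold at z = 2 (the coefficients have mixed signs, so the terms do not all align in phase there).

M_tri(2) = 43; |p(2)| = 27; equality at z=2: no.


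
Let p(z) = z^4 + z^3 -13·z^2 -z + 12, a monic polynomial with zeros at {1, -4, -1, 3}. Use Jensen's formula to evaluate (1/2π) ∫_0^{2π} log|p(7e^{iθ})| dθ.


Zeros: -4, -1, 1, 3; r = 7.
Inside |z| < r: -4, -1, 1, 3. Outside (|z| ≥ r): ∅.
p(0) = 12, so log|p(0)| = log(12) = 2.4849.
Apply Jensen: I(r) = log|p(0)| + Σ_k log(r/|z_k|), summed over zeros inside |z| < r.
  log(r/|z_k|) for z_k = 1: log(7/1) = 1.9459
  log(r/|z_k|) for z_k = -4: log(7/4) = 0.5596
  log(r/|z_k|) for z_k = -1: log(7/1) = 1.9459
  log(r/|z_k|) for z_k = 3: log(7/3) = 0.8473
Sum over inside zeros: 5.2987.
I(r) = log|p(0)| + (inside sum) = 2.4849 + 5.2987 = 7.7836.
Closed form (all zeros inside, monic): I(r) = n·log(r) = 4·log(7) = 7.7836. ✓

I(r) ≈ 7.7836.


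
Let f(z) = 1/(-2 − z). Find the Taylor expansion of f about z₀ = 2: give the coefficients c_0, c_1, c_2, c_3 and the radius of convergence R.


Let w = z − z₀, so z = z₀ + w.
Then -2 − z = -2 − (z₀ + w) = (-2 − z₀) − w = -4 − w.
f(z) = 1/(-4 − w) = (1/(-4)) · 1/(1 − w/(-4)) = Σ_{n≥0} w^n / (-4)^(n+1).
So c_n = 1/(-4)^(n+1):
  c_0 = 1/(-4)^1 = -1/4.
  c_1 = 1/(-4)^2 = 1/16.
  c_2 = 1/(-4)^3 = -1/64.
  c_3 = 1/(-4)^4 = 1/256.
The series is valid for |w/d| < 1, i.e. |z − z₀| < |d|.
Radius of convergence: R = |-2 − z₀| = |-4| = 4 (distance from z₀ to the singularity z = -2).

c_0 = -1/4, c_1 = 1/16, c_2 = -1/64, c_3 = 1/256; R = 4.


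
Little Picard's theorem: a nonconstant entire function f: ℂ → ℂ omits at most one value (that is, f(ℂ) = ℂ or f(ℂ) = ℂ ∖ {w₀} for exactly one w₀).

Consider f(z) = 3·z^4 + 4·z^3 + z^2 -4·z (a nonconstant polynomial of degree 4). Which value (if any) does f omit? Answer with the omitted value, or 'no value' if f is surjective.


Little Picard bounds the complement of f(ℂ) to at most one point.
For every w ∈ ℂ, the equation p(z) − w = 0 is a nonconstant polynomial in z and hence has at least one root by the fundamental theorem of algebra. So p is surjective onto ℂ, omitting no value.

Omitted value: no value.


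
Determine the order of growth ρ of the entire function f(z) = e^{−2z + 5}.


|e^{−2z + 5}| = e^{Re(-2·z) + 5} ≤ e^{2|z|^1 + 5} = e^{2r^1 + 5} on |z| = r, so ρ ≤ 1. Choosing z on |z|=r so that -2·z is real positive (always possible by picking arg z appropriately) gives |f(z)| = e^{2r^1 + 5}, matching the bound. The additive constant 5 does not affect log log M(r) ~ 1·log r. Hence ρ = 1.
Therefore ρ = 1.

Order ρ = 1.


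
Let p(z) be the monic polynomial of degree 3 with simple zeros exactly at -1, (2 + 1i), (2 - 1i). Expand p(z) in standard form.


The polynomial is p(z) = ∏_{α ∈ S} (z − α), where S = {-1, (2 + 1i), (2 - 1i)}.
Expanding the product yields: p(z) = z^3 -3·z^2 + z + 5.
Note conjugate pairs combine to real quadratics: (z − (2+1i))(z − (2−1i)) = z² − 4z + 5.
The resulting polynomial has degree 3 and real coefficients as required.

p(z) = z^3 -3·z^2 + z + 5.


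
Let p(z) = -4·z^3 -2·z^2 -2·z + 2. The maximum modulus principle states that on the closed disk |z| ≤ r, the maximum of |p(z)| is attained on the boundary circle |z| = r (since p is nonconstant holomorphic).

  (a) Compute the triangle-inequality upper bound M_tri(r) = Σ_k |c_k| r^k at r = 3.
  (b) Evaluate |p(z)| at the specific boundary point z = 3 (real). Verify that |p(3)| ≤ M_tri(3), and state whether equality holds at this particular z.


Coefficients: c_0 = 2, c_1 = -2, c_2 = -2, c_3 = -4. Radius r = 3.
Part (a). Triangle bound: M_tri(r) = Σ_k |c_k| r^k
  = |2|·3^0 + |-2|·3^1 + |-2|·3^2 + |-4|·3^3
  = 2 + 6 + 18 + 108 = 134.
This bounds M(r) := max_{|z|=r} |p(z)| from above; equality holds iff all terms c_k z^k can be made to align in phase at a single z on |z|=r.
Part (b). At z = 3 (real, on the circle |z| = r):
  p(3) = (2)·3^0 + (-2)·3^1 + (-2)·3^2 + (-4)·3^3 = -130.
  |p(3)| = 130.
Check: |p(3)| = 130 ≤ 134 = M_tri(3). ✓ Equality does not hold at z = 3 (the coefficients have mixed signs, so the terms do not all align in phase there).

M_tri(3) = 134; |p(3)| = 130; equality at z=3: no.


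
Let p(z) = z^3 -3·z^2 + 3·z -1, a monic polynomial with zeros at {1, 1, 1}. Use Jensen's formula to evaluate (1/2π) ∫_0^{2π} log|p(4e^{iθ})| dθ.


Zeros: 1, 1, 1; r = 4.
Inside |z| < r: 1, 1, 1. Outside (|z| ≥ r): ∅.
p(0) = -1, so log|p(0)| = log(1) = 0.0000.
Apply Jensen: I(r) = log|p(0)| + Σ_k log(r/|z_k|), summed over zeros inside |z| < r.
  log(r/|z_k|) for z_k = 1: log(4/1) = 1.3863
  log(r/|z_k|) for z_k = 1: log(4/1) = 1.3863
  log(r/|z_k|) for z_k = 1: log(4/1) = 1.3863
Sum over inside zeros: 4.1589.
I(r) = log|p(0)| + (inside sum) = 0.0000 + 4.1589 = 4.1589.
Closed form (all zeros inside, monic): I(r) = n·log(r) = 3·log(4) = 4.1589. ✓

I(r) ≈ 4.1589.


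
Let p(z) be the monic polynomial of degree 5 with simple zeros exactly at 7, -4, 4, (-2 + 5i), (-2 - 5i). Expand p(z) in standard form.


The polynomial is p(z) = ∏_{α ∈ S} (z − α), where S = {7, -4, 4, (-2 + 5i), (-2 - 5i)}.
Expanding the product yields: p(z) = z^5 -3·z^4 -15·z^3 -155·z^2 -16·z + 3248.
Note conjugate pairs combine to real quadratics: (z − (-2+5i))(z − (-2−5i)) = z² + 4z + 29.
The resulting polynomial has degree 5 and real coefficients as required.

p(z) = z^5 -3·z^4 -15·z^3 -155·z^2 -16·z + 3248.


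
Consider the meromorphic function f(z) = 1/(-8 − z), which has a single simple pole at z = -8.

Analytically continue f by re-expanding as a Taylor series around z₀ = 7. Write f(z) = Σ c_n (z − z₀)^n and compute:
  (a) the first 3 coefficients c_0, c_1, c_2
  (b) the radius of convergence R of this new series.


Let w = z − z₀, so z = z₀ + w.
Then -8 − z = -8 − (z₀ + w) = (-8 − z₀) − w = -15 − w.
f(z) = 1/(-15 − w) = (1/(-15)) · 1/(1 − w/(-15)) = Σ_{n≥0} w^n / (-15)^(n+1).
So c_n = 1/(-15)^(n+1):
  c_0 = 1/(-15)^1 = -1/15.
  c_1 = 1/(-15)^2 = 1/225.
  c_2 = 1/(-15)^3 = -1/3375.
The series is valid for |w/d| < 1, i.e. |z − z₀| < |d|.
Radius of convergence: R = |-8 − z₀| = |-15| = 15 (distance from z₀ to the singularity z = -8).

c_0 = -1/15, c_1 = 1/225, c_2 = -1/3375; R = 15.


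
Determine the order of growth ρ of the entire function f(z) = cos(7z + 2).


cos(w) is a linear combination of e^{iw} and e^{−iw} (or e^w, e^{−w} in the hyperbolic case), so |cos(w)| ≤ e^{|w|}. With w = 7z + 2, |w| ≤ 7|z| + 2 = 7r + 2 on |z| = r, giving M(r) ≤ e^{7r + 2}, so ρ ≤ 1. On a suitable ray (z = it for sin/cos; z = t for sinh/cosh, t real → ∞), |cos(7z + 2)| grows like e^{7|t|}/2, so ρ ≥ 1. Hence ρ = 1.
Therefore ρ = 1.

Order ρ = 1.


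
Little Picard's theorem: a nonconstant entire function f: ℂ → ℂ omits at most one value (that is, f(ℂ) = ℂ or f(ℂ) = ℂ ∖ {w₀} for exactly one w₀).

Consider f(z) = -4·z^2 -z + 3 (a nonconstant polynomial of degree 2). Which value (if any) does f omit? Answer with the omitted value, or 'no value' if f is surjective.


Little Picard bounds the complement of f(ℂ) to at most one point.
For every w ∈ ℂ, the equation p(z) − w = 0 is a nonconstant polynomial in z and hence has at least one root by the fundamental theorem of algebra. So p is surjective onto ℂ, omitting no value.

Omitted value: no value.


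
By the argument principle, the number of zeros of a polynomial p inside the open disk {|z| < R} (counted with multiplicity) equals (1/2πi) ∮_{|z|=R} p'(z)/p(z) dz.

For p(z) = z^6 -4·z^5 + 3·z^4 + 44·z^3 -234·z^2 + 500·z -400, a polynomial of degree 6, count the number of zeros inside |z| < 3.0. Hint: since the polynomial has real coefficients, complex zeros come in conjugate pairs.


The zeros of p are: (1 + 3i), (1 - 3i), -4, (2 + 1i), (2 - 1i), 2.
Their magnitudes are: 3.162, 3.162, 4, 2.236, 2.236, 2.
Zeros with |z| < R = 3.0: (2 + 1i), (2 - 1i), 2.
Count = 3.
By the argument principle, (1/2πi) ∮_{|z|=R} p'(z)/p(z) dz equals exactly this count.

Number of zeros inside |z| < 3.0: 3.


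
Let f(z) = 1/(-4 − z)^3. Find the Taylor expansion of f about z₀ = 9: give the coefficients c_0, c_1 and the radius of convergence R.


Let w = z − z₀, so z = z₀ + w.
Then -4 − z = -4 − (z₀ + w) = (-4 − z₀) − w = -13 − w.
f(z) = 1/(-13 − w)^3 = (1/(-13)^3) · (1 − w/(-13))^{−3}.
By the binomial series (1−u)^{−3} = Σ_{n≥0} C(n+2, 2) u^n for |u|<1, with u = w/(-13):
  c_n = C(n+2, 2) / (-13)^(n+3).
  c_0 = 1/(-13)^3 = -1/2197.
  c_1 = 3/(-13)^4 = 3/28561.
The series is valid for |w/d| < 1, i.e. |z − z₀| < |d|.
Radius of convergence: R = |-4 − z₀| = |-13| = 13 (distance from z₀ to the singularity z = -4).

c_0 = -1/2197, c_1 = 3/28561; R = 13.


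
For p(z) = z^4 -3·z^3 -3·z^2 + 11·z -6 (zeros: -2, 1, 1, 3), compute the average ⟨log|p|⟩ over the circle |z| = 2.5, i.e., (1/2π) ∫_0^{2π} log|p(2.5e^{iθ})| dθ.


Zeros: -2, 1, 1, 3; r = 2.5.
Inside |z| < r: -2, 1, 1. Outside (|z| ≥ r): 3.
p(0) = -6, so log|p(0)| = log(6) = 1.7918.
Apply Jensen: I(r) = log|p(0)| + Σ_k log(r/|z_k|), summed over zeros inside |z| < r.
  log(r/|z_k|) for z_k = -2: log(2.5/2) = 0.2231
  log(r/|z_k|) for z_k = 1: log(2.5/1) = 0.9163
  log(r/|z_k|) for z_k = 1: log(2.5/1) = 0.9163
  Outside zeros (3) contribute nothing to the Jensen sum.
Sum over inside zeros: 2.0557.
I(r) = log|p(0)| + (inside sum) = 1.7918 + 2.0557 = 3.8475.
Note: since some zeros are outside |z| ≤ r, the simplified n·log(r) form does NOT apply — only the inside zeros contribute.

I(r) ≈ 3.8475.


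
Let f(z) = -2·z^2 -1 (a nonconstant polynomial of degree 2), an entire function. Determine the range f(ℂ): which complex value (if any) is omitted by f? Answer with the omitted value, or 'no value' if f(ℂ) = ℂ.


Little Picard bounds the complement of f(ℂ) to at most one point.
For every w ∈ ℂ, the equation p(z) − w = 0 is a nonconstant polynomial in z and hence has at least one root by the fundamental theorem of algebra. So p is surjective onto ℂ, omitting no value.

Omitted value: no value.


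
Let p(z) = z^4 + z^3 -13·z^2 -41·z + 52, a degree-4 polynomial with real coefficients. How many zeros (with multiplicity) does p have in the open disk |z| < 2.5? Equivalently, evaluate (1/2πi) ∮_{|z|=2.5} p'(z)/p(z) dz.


The zeros of p are: (-3 + 2i), (-3 - 2i), 1, 4.
Their magnitudes are: 3.606, 3.606, 1, 4.
Zeros with |z| < R = 2.5: 1.
Count = 1.
By the argument principle, (1/2πi) ∮_{|z|=R} p'(z)/p(z) dz equals exactly this count.

Number of zeros inside |z| < 2.5: 1.


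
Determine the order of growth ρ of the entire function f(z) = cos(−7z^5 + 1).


Write cos(w) = (e^{iw} ± e^{−iw})/(2 or 2i), so |cos(w)| ≤ e^{|w|}. With w = −7z^5 + 1, |w| ≤ 7r^5 + 1 on |z|=r, giving M(r) ≤ e^{7r^5 + 1} and ρ ≤ 5. For the lower bound, choose z on |z|=r with -7z^5 purely imaginary of modulus 7r^5; then |cos(−7z^5 + 1)| grows like e^{7r^5}/2, so ρ ≥ 5. Hence ρ = 5.
Therefore ρ = 5.

Order ρ = 5.


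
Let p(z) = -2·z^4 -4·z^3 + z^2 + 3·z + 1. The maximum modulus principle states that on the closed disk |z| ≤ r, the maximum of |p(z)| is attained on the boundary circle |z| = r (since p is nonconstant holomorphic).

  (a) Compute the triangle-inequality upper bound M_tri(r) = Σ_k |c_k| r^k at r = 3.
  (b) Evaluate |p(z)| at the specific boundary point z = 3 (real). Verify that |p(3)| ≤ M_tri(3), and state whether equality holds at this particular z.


Coefficients: c_0 = 1, c_1 = 3, c_2 = 1, c_3 = -4, c_4 = -2. Radius r = 3.
Part (a). Triangle bound: M_tri(r) = Σ_k |c_k| r^k
  = |1|·3^0 + |3|·3^1 + |1|·3^2 + |-4|·3^3 + |-2|·3^4
  = 1 + 9 + 9 + 108 + 162 = 289.
This bounds M(r) := max_{|z|=r} |p(z)| from above; equality holds iff all terms c_k z^k can be made to align in phase at a single z on |z|=r.
Part (b). At z = 3 (real, on the circle |z| = r):
  p(3) = (1)·3^0 + (3)·3^1 + (1)·3^2 + (-4)·3^3 + (-2)·3^4 = -251.
  |p(3)| = 251.
Check: |p(3)| = 251 ≤ 289 = M_tri(3). ✓ Equality does not hold at z = 3 (the coefficients have mixed signs, so the terms do not all align in phase there).

M_tri(3) = 289; |p(3)| = 251; equality at z=3: no.


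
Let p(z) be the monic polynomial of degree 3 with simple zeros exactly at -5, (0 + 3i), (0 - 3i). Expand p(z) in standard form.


The polynomial is p(z) = ∏_{α ∈ S} (z − α), where S = {-5, (0 + 3i), (0 - 3i)}.
Expanding the product yields: p(z) = z^3 + 5·z^2 + 9·z + 45.
Note conjugate pairs combine to real quadratics: (z − (0+3i))(z − (0−3i)) = z² + 9.
The resulting polynomial has degree 3 and real coefficients as required.

p(z) = z^3 + 5·z^2 + 9·z + 45.


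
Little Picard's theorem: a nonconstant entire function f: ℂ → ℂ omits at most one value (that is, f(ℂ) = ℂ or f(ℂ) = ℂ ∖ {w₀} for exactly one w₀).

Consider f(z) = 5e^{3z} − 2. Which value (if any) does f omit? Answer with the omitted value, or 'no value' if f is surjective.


Little Picard bounds the complement of f(ℂ) to at most one point.
e^{3z} is never zero on ℂ, so 5·e^{3z} takes every value in ℂ ∖ {0}. Adding -2 shifts the range to ℂ ∖ {-2}. Thus f omits exactly the value -2.

Omitted value: -2.


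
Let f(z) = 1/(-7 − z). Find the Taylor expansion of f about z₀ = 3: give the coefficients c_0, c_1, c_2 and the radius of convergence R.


Let w = z − z₀, so z = z₀ + w.
Then -7 − z = -7 − (z₀ + w) = (-7 − z₀) − w = -10 − w.
f(z) = 1/(-10 − w) = (1/(-10)) · 1/(1 − w/(-10)) = Σ_{n≥0} w^n / (-10)^(n+1).
So c_n = 1/(-10)^(n+1):
  c_0 = 1/(-10)^1 = -1/10.
  c_1 = 1/(-10)^2 = 1/100.
  c_2 = 1/(-10)^3 = -1/1000.
The series is valid for |w/d| < 1, i.e. |z − z₀| < |d|.
Radius of convergence: R = |-7 − z₀| = |-10| = 10 (distance from z₀ to the singularity z = -7).

c_0 = -1/10, c_1 = 1/100, c_2 = -1/1000; R = 10.


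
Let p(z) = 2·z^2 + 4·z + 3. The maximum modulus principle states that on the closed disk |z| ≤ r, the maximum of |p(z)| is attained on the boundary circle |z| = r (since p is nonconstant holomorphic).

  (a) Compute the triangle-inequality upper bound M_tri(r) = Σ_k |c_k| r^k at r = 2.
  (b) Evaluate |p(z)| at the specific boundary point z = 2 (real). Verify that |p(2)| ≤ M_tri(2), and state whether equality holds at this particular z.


Coefficients: c_0 = 3, c_1 = 4, c_2 = 2. Radius r = 2.
Part (a). Triangle bound: M_tri(r) = Σ_k |c_k| r^k
  = |3|·2^0 + |4|·2^1 + |2|·2^2
  = 3 + 8 + 8 = 19.
This bounds M(r) := max_{|z|=r} |p(z)| from above; equality holds iff all terms c_k z^k can be made to align in phase at a single z on |z|=r.
Part (b). At z = 2 (real, on the circle |z| = r):
  p(2) = (3)·2^0 + (4)·2^1 + (2)·2^2 = 19.
  |p(2)| = 19.
Since all nonzero coefficients share the same sign, |p(2)| = 19 = M_tri(2); the triangle bound is attained at z = 2, so in fact M(r) = 19.

M_tri(2) = 19; |p(2)| = 19; equality at z=2: yes.


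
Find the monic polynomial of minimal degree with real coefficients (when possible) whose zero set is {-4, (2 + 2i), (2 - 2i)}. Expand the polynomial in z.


The polynomial is p(z) = ∏_{α ∈ S} (z − α), where S = {-4, (2 + 2i), (2 - 2i)}.
Expanding the product yields: p(z) = z^3 -8·z + 32.
Note conjugate pairs combine to real quadratics: (z − (2+2i))(z − (2−2i)) = z² − 4z + 8.
The resulting polynomial has degree 3 and real coefficients as required.

p(z) = z^3 -8·z + 32.


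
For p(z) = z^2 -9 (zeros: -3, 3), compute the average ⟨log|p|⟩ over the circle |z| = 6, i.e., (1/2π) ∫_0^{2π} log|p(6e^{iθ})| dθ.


Zeros: -3, 3; r = 6.
Inside |z| < r: -3, 3. Outside (|z| ≥ r): ∅.
p(0) = -9, so log|p(0)| = log(9) = 2.1972.
Apply Jensen: I(r) = log|p(0)| + Σ_k log(r/|z_k|), summed over zeros inside |z| < r.
  log(r/|z_k|) for z_k = -3: log(6/3) = 0.6931
  log(r/|z_k|) for z_k = 3: log(6/3) = 0.6931
Sum over inside zeros: 1.3863.
I(r) = log|p(0)| + (inside sum) = 2.1972 + 1.3863 = 3.5835.
Closed form (all zeros inside, monic): I(r) = n·log(r) = 2·log(6) = 3.5835. ✓

I(r) ≈ 3.5835.


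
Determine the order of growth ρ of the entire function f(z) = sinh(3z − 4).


sinh(w) is a linear combination of e^{iw} and e^{−iw} (or e^w, e^{−w} in the hyperbolic case), so |sinh(w)| ≤ e^{|w|}. With w = 3z − 4, |w| ≤ 3|z| + 4 = 3r + 4 on |z| = r, giving M(r) ≤ e^{3r + 4}, so ρ ≤ 1. On a suitable ray (z = it for sin/cos; z = t for sinh/cosh, t real → ∞), |sinh(3z − 4)| grows like e^{3|t|}/2, so ρ ≥ 1. Hence ρ = 1.
Therefore ρ = 1.

Order ρ = 1.


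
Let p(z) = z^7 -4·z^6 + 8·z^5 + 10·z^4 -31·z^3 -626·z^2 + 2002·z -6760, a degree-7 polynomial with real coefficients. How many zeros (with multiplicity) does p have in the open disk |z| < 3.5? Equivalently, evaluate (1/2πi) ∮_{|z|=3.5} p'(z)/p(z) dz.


The zeros of p are: 4, (2 + 3i), (2 - 3i), (1 + 3i), (1 - 3i), (-3 + 2i), (-3 - 2i).
Their magnitudes are: 4, 3.606, 3.606, 3.162, 3.162, 3.606, 3.606.
Zeros with |z| < R = 3.5: (1 + 3i), (1 - 3i).
Count = 2.
By the argument principle, (1/2πi) ∮_{|z|=R} p'(z)/p(z) dz equals exactly this count.

Number of zeros inside |z| < 3.5: 2.


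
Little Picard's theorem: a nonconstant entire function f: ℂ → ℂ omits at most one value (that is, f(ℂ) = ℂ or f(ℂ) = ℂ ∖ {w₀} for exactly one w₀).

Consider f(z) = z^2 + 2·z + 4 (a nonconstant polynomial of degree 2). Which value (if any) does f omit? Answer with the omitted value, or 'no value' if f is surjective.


Little Picard bounds the complement of f(ℂ) to at most one point.
For every w ∈ ℂ, the equation p(z) − w = 0 is a nonconstant polynomial in z and hence has at least one root by the fundamental theorem of algebra. So p is surjective onto ℂ, omitting no value.

Omitted value: no value.


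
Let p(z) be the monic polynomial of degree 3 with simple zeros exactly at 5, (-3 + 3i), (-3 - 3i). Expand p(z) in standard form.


The polynomial is p(z) = ∏_{α ∈ S} (z − α), where S = {5, (-3 + 3i), (-3 - 3i)}.
Expanding the product yields: p(z) = z^3 + z^2 -12·z -90.
Note conjugate pairs combine to real quadratics: (z − (-3+3i))(z − (-3−3i)) = z² + 6z + 18.
The resulting polynomial has degree 3 and real coefficients as required.

p(z) = z^3 + z^2 -12·z -90.


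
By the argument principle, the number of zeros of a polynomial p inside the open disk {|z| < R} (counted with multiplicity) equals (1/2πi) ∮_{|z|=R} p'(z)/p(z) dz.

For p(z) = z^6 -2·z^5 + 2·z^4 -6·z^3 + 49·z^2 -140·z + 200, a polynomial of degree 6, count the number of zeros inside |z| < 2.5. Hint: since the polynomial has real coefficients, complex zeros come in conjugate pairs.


The zeros of p are: (1 + 2i), (1 - 2i), (2 + 1i), (2 - 1i), (-2 + 2i), (-2 - 2i).
Their magnitudes are: 2.236, 2.236, 2.236, 2.236, 2.828, 2.828.
Zeros with |z| < R = 2.5: (1 + 2i), (1 - 2i), (2 + 1i), (2 - 1i).
Count = 4.
By the argument principle, (1/2πi) ∮_{|z|=R} p'(z)/p(z) dz equals exactly this count.

Number of zeros inside |z| < 2.5: 4.


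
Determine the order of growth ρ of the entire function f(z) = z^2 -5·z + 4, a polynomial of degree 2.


|f(z)| ≤ Σ|c_k|·r^k = O(r^2) as r → ∞. Polynomial growth is O(e^{r^ε}) for every ε > 0 (since r^2/e^{r^ε} → 0), so ρ ≤ ε for all ε > 0, i.e. ρ = 0. Every nonconstant polynomial has order 0.
Therefore ρ = 0.

Order ρ = 0.


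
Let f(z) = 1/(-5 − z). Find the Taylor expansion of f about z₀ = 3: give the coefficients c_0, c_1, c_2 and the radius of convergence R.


Let w = z − z₀, so z = z₀ + w.
Then -5 − z = -5 − (z₀ + w) = (-5 − z₀) − w = -8 − w.
f(z) = 1/(-8 − w) = (1/(-8)) · 1/(1 − w/(-8)) = Σ_{n≥0} w^n / (-8)^(n+1).
So c_n = 1/(-8)^(n+1):
  c_0 = 1/(-8)^1 = -1/8.
  c_1 = 1/(-8)^2 = 1/64.
  c_2 = 1/(-8)^3 = -1/512.
The series is valid for |w/d| < 1, i.e. |z − z₀| < |d|.
Radius of convergence: R = |-5 − z₀| = |-8| = 8 (distance from z₀ to the singularity z = -5).

c_0 = -1/8, c_1 = 1/64, c_2 = -1/512; R = 8.


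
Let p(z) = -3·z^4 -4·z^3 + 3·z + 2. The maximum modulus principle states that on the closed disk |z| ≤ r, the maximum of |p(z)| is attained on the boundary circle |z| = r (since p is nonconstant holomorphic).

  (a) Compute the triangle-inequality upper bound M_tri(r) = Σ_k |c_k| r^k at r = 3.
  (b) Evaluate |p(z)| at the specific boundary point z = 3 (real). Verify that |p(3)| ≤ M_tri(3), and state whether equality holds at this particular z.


Coefficients: c_0 = 2, c_1 = 3, c_2 = 0, c_3 = -4, c_4 = -3. Radius r = 3.
Part (a). Triangle bound: M_tri(r) = Σ_k |c_k| r^k
  = |2|·3^0 + |3|·3^1 + |0|·3^2 + |-4|·3^3 + |-3|·3^4
  = 2 + 9 + 0 + 108 + 243 = 362.
This bounds M(r) := max_{|z|=r} |p(z)| from above; equality holds iff all terms c_k z^k can be made to align in phase at a single z on |z|=r.
Part (b). At z = 3 (real, on the circle |z| = r):
  p(3) = (2)·3^0 + (3)·3^1 + (0)·3^2 + (-4)·3^3 + (-3)·3^4 = -340.
  |p(3)| = 340.
Check: |p(3)| = 340 ≤ 362 = M_tri(3). ✓ Equality does not hold at z = 3 (the coefficients have mixed signs, so the terms do not all align in phase there).

M_tri(3) = 362; |p(3)| = 340; equality at z=3: no.


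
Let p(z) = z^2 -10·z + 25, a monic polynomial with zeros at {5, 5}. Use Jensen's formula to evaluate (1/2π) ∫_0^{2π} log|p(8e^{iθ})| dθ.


Zeros: 5, 5; r = 8.
Inside |z| < r: 5, 5. Outside (|z| ≥ r): ∅.
p(0) = 25, so log|p(0)| = log(25) = 3.2189.
Apply Jensen: I(r) = log|p(0)| + Σ_k log(r/|z_k|), summed over zeros inside |z| < r.
  log(r/|z_k|) for z_k = 5: log(8/5) = 0.4700
  log(r/|z_k|) for z_k = 5: log(8/5) = 0.4700
Sum over inside zeros: 0.9400.
I(r) = log|p(0)| + (inside sum) = 3.2189 + 0.9400 = 4.1589.
Closed form (all zeros inside, monic): I(r) = n·log(r) = 2·log(8) = 4.1589. ✓

I(r) ≈ 4.1589.


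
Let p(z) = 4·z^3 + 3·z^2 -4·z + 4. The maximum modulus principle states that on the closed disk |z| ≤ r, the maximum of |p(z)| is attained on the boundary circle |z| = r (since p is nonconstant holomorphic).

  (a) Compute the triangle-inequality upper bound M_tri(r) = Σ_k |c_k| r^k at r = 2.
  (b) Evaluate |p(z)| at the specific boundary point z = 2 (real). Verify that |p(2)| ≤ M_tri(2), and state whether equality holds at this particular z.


Coefficients: c_0 = 4, c_1 = -4, c_2 = 3, c_3 = 4. Radius r = 2.
Part (a). Triangle bound: M_tri(r) = Σ_k |c_k| r^k
  = |4|·2^0 + |-4|·2^1 + |3|·2^2 + |4|·2^3
  = 4 + 8 + 12 + 32 = 56.
This bounds M(r) := max_{|z|=r} |p(z)| from above; equality holds iff all terms c_k z^k can be made to align in phase at a single z on |z|=r.
Part (b). At z = 2 (real, on the circle |z| = r):
  p(2) = (4)·2^0 + (-4)·2^1 + (3)·2^2 + (4)·2^3 = 40.
  |p(2)| = 40.
Check: |p(2)| = 40 ≤ 56 = M_tri(2). ✓ Equality does not hold at z = 2 (the coefficients have mixed signs, so the terms do not all align in phase there).

M_tri(2) = 56; |p(2)| = 40; equality at z=2: no.


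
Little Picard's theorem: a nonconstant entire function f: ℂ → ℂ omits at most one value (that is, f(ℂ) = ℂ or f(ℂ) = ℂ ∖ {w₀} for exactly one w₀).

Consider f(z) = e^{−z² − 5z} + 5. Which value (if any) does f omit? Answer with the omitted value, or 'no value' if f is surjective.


Little Picard bounds the complement of f(ℂ) to at most one point.
The exponent g(z) = −z² − 5z is a nonconstant polynomial, hence surjective onto ℂ. So e^{g(z)} takes every value in {e^w : w ∈ ℂ} = ℂ ∖ {0}. Adding 5 shifts the range to ℂ ∖ {5}. f omits exactly 5.

Omitted value: 5.


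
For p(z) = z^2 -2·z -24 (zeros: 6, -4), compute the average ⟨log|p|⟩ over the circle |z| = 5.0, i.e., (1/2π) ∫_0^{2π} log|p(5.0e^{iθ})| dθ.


Zeros: -4, 6; r = 5.0.
Inside |z| < r: -4. Outside (|z| ≥ r): 6.
p(0) = -24, so log|p(0)| = log(24) = 3.1781.
Apply Jensen: I(r) = log|p(0)| + Σ_k log(r/|z_k|), summed over zeros inside |z| < r.
  log(r/|z_k|) for z_k = -4: log(5.0/4) = 0.2231
  Outside zeros (6) contribute nothing to the Jensen sum.
Sum over inside zeros: 0.2231.
I(r) = log|p(0)| + (inside sum) = 3.1781 + 0.2231 = 3.4012.
Note: since some zeros are outside |z| ≤ r, the simplified n·log(r) form does NOT apply — only the inside zeros contribute.

I(r) ≈ 3.4012.


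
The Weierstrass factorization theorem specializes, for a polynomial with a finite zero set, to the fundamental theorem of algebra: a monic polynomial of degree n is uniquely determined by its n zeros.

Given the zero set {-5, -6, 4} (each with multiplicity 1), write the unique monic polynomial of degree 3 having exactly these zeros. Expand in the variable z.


The polynomial is p(z) = ∏_{α ∈ S} (z − α), where S = {-5, -6, 4}.
Expanding the product yields: p(z) = z^3 + 7·z^2 -14·z -120.
The resulting polynomial has degree 3 and real coefficients as required.

p(z) = z^3 + 7·z^2 -14·z -120.


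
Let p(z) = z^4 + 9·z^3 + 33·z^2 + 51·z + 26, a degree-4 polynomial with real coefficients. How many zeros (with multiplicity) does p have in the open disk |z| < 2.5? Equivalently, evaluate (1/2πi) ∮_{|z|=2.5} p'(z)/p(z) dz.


The zeros of p are: -1, -2, (-3 + 2i), (-3 - 2i).
Their magnitudes are: 1, 2, 3.606, 3.606.
Zeros with |z| < R = 2.5: -1, -2.
Count = 2.
By the argument principle, (1/2πi) ∮_{|z|=R} p'(z)/p(z) dz equals exactly this count.

Number of zeros inside |z| < 2.5: 2.


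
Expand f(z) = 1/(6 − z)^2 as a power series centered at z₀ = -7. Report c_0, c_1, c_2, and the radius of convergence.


Let w = z − z₀, so z = z₀ + w.
Then 6 − z = 6 − (z₀ + w) = (6 − z₀) − w = 13 − w.
f(z) = 1/(13 − w)^2 = (1/(13)^2) · (1 − w/(13))^{−2}.
By the binomial series (1−u)^{−2} = Σ_{n≥0} C(n+1, 1) u^n for |u|<1, with u = w/(13):
  c_n = C(n+1, 1) / (13)^(n+2).
  c_0 = 1/(13)^2 = 1/169.
  c_1 = 2/(13)^3 = 2/2197.
  c_2 = 3/(13)^4 = 3/28561.
The series is valid for |w/d| < 1, i.e. |z − z₀| < |d|.
Radius of convergence: R = |6 − z₀| = |13| = 13 (distance from z₀ to the singularity z = 6).

c_0 = 1/169, c_1 = 2/2197, c_2 = 3/28561; R = 13.


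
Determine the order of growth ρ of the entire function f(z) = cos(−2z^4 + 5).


Write cos(w) = (e^{iw} ± e^{−iw})/(2 or 2i), so |cos(w)| ≤ e^{|w|}. With w = −2z^4 + 5, |w| ≤ 2r^4 + 5 on |z|=r, giving M(r) ≤ e^{2r^4 + 5} and ρ ≤ 4. For the lower bound, choose z on |z|=r with -2z^4 purely imaginary of modulus 2r^4; then |cos(−2z^4 + 5)| grows like e^{2r^4}/2, so ρ ≥ 4. Hence ρ = 4.
Therefore ρ = 4.

Order ρ = 4.


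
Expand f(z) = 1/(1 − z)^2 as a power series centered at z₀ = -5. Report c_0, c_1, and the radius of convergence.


Let w = z − z₀, so z = z₀ + w.
Then 1 − z = 1 − (z₀ + w) = (1 − z₀) − w = 6 − w.
f(z) = 1/(6 − w)^2 = (1/(6)^2) · (1 − w/(6))^{−2}.
By the binomial series (1−u)^{−2} = Σ_{n≥0} C(n+1, 1) u^n for |u|<1, with u = w/(6):
  c_n = C(n+1, 1) / (6)^(n+2).
  c_0 = 1/(6)^2 = 1/36.
  c_1 = 2/(6)^3 = 1/108.
The series is valid for |w/d| < 1, i.e. |z − z₀| < |d|.
Radius of convergence: R = |1 − z₀| = |6| = 6 (distance from z₀ to the singularity z = 1).

c_0 = 1/36, c_1 = 1/108; R = 6.


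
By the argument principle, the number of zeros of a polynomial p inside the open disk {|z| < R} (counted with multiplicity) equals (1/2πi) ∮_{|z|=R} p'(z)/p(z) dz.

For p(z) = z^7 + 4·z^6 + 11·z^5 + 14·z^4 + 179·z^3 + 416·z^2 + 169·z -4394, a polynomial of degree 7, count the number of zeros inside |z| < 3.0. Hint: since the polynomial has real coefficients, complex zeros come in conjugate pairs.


The zeros of p are: 2, (-2 + 3i), (-2 - 3i), (-3 + 2i), (-3 - 2i), (2 + 3i), (2 - 3i).
Their magnitudes are: 2, 3.606, 3.606, 3.606, 3.606, 3.606, 3.606.
Zeros with |z| < R = 3.0: 2.
Count = 1.
By the argument principle, (1/2πi) ∮_{|z|=R} p'(z)/p(z) dz equals exactly this count.

Number of zeros inside |z| < 3.0: 1.


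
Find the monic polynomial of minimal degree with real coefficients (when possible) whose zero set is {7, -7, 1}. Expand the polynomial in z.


The polynomial is p(z) = ∏_{α ∈ S} (z − α), where S = {7, -7, 1}.
Expanding the product yields: p(z) = z^3 -z^2 -49·z + 49.
The resulting polynomial has degree 3 and real coefficients as required.

p(z) = z^3 -z^2 -49·z + 49.


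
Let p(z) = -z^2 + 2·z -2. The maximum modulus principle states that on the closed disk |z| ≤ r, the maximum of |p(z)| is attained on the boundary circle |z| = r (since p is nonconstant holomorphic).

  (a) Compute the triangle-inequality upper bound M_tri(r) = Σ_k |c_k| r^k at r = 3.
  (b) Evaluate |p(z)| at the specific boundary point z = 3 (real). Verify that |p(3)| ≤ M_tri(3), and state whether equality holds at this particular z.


Coefficients: c_0 = -2, c_1 = 2, c_2 = -1. Radius r = 3.
Part (a). Triangle bound: M_tri(r) = Σ_k |c_k| r^k
  = |-2|·3^0 + |2|·3^1 + |-1|·3^2
  = 2 + 6 + 9 = 17.
This bounds M(r) := max_{|z|=r} |p(z)| from above; equality holds iff all terms c_k z^k can be made to align in phase at a single z on |z|=r.
Part (b). At z = 3 (real, on the circle |z| = r):
  p(3) = (-2)·3^0 + (2)·3^1 + (-1)·3^2 = -5.
  |p(3)| = 5.
Check: |p(3)| = 5 ≤ 17 = M_tri(3). ✓ Equality does not hold at z = 3 (the coefficients have mixed signs, so the terms do not all align in phase there).

M_tri(3) = 17; |p(3)| = 5; equality at z=3: no.


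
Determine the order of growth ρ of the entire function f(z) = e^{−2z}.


|e^{−2z}| = e^{Re(-2·z) + 0} ≤ e^{2|z|^1 + 0} = e^{2r^1 + 0} on |z| = r, so ρ ≤ 1. Choosing z on |z|=r so that -2·z is real positive (always possible by picking arg z appropriately) gives |f(z)| = e^{2r^1 + 0}, matching the bound. The additive constant 0 does not affect log log M(r) ~ 1·log r. Hence ρ = 1.
Therefore ρ = 1.

Order ρ = 1.


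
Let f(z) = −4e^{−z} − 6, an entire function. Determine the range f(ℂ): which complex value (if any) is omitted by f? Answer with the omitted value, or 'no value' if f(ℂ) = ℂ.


Little Picard bounds the complement of f(ℂ) to at most one point.
e^{−z} is never zero on ℂ, so -4·e^{−z} takes every value in ℂ ∖ {0}. Adding -6 shifts the range to ℂ ∖ {-6}. Thus f omits exactly the value -6.

Omitted value: -6.


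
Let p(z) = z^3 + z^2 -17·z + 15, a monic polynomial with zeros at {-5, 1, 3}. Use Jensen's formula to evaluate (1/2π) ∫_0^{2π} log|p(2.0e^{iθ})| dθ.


Zeros: -5, 1, 3; r = 2.0.
Inside |z| < r: 1. Outside (|z| ≥ r): -5, 3.
p(0) = 15, so log|p(0)| = log(15) = 2.7081.
Apply Jensen: I(r) = log|p(0)| + Σ_k log(r/|z_k|), summed over zeros inside |z| < r.
  log(r/|z_k|) for z_k = 1: log(2.0/1) = 0.6931
  Outside zeros (-5, 3) contribute nothing to the Jensen sum.
Sum over inside zeros: 0.6931.
I(r) = log|p(0)| + (inside sum) = 2.7081 + 0.6931 = 3.4012.
Note: since some zeros are outside |z| ≤ r, the simplified n·log(r) form does NOT apply — only the inside zeros contribute.

I(r) ≈ 3.4012.


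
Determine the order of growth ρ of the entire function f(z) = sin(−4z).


sin(w) is a linear combination of e^{iw} and e^{−iw} (or e^w, e^{−w} in the hyperbolic case), so |sin(w)| ≤ e^{|w|}. With w = −4z, |w| ≤ 4|z| + 0 = 4r + 0 on |z| = r, giving M(r) ≤ e^{4r + 0}, so ρ ≤ 1. On a suitable ray (z = it for sin/cos; z = t for sinh/cosh, t real → ∞), |sin(−4z)| grows like e^{4|t|}/2, so ρ ≥ 1. Hence ρ = 1.
Therefore ρ = 1.

Order ρ = 1.


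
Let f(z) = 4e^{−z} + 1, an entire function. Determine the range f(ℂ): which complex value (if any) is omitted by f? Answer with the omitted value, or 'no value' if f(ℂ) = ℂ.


Little Picard bounds the complement of f(ℂ) to at most one point.
e^{−z} is never zero on ℂ, so 4·e^{−z} takes every value in ℂ ∖ {0}. Adding 1 shifts the range to ℂ ∖ {1}. Thus f omits exactly the value 1.

Omitted value: 1.


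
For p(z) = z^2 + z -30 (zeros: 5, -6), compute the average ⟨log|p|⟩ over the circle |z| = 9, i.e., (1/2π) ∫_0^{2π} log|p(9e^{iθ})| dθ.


Zeros: -6, 5; r = 9.
Inside |z| < r: -6, 5. Outside (|z| ≥ r): ∅.
p(0) = -30, so log|p(0)| = log(30) = 3.4012.
Apply Jensen: I(r) = log|p(0)| + Σ_k log(r/|z_k|), summed over zeros inside |z| < r.
  log(r/|z_k|) for z_k = 5: log(9/5) = 0.5878
  log(r/|z_k|) for z_k = -6: log(9/6) = 0.4055
Sum over inside zeros: 0.9933.
I(r) = log|p(0)| + (inside sum) = 3.4012 + 0.9933 = 4.3944.
Closed form (all zeros inside, monic): I(r) = n·log(r) = 2·log(9) = 4.3944. ✓

I(r) ≈ 4.3944.


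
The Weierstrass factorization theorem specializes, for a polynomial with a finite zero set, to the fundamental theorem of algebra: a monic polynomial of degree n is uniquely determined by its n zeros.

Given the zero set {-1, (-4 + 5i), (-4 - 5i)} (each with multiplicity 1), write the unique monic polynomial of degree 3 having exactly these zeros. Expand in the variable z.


The polynomial is p(z) = ∏_{α ∈ S} (z − α), where S = {-1, (-4 + 5i), (-4 - 5i)}.
Expanding the product yields: p(z) = z^3 + 9·z^2 + 49·z + 41.
Note conjugate pairs combine to real quadratics: (z − (-4+5i))(z − (-4−5i)) = z² + 8z + 41.
The resulting polynomial has degree 3 and real coefficients as required.

p(z) = z^3 + 9·z^2 + 49·z + 41.


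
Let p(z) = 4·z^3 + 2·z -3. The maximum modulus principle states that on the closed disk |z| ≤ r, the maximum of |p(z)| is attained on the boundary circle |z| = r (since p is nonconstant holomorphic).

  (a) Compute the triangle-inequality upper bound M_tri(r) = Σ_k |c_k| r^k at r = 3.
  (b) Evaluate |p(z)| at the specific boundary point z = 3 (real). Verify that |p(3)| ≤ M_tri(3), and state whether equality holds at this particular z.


Coefficients: c_0 = -3, c_1 = 2, c_2 = 0, c_3 = 4. Radius r = 3.
Part (a). Triangle bound: M_tri(r) = Σ_k |c_k| r^k
  = |-3|·3^0 + |2|·3^1 + |0|·3^2 + |4|·3^3
  = 3 + 6 + 0 + 108 = 117.
This bounds M(r) := max_{|z|=r} |p(z)| from above; equality holds iff all terms c_k z^k can be made to align in phase at a single z on |z|=r.
Part (b). At z = 3 (real, on the circle |z| = r):
  p(3) = (-3)·3^0 + (2)·3^1 + (0)·3^2 + (4)·3^3 = 111.
  |p(3)| = 111.
Check: |p(3)| = 111 ≤ 117 = M_tri(3). ✓ Equality does not hold at z = 3 (the coefficients have mixed signs, so the terms do not all align in phase there).

M_tri(3) = 117; |p(3)| = 111; equality at z=3: no.


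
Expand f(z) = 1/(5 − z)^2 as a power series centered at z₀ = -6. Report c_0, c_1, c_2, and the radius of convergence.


Let w = z − z₀, so z = z₀ + w.
Then 5 − z = 5 − (z₀ + w) = (5 − z₀) − w = 11 − w.
f(z) = 1/(11 − w)^2 = (1/(11)^2) · (1 − w/(11))^{−2}.
By the binomial series (1−u)^{−2} = Σ_{n≥0} C(n+1, 1) u^n for |u|<1, with u = w/(11):
  c_n = C(n+1, 1) / (11)^(n+2).
  c_0 = 1/(11)^2 = 1/121.
  c_1 = 2/(11)^3 = 2/1331.
  c_2 = 3/(11)^4 = 3/14641.
The series is valid for |w/d| < 1, i.e. |z − z₀| < |d|.
Radius of convergence: R = |5 − z₀| = |11| = 11 (distance from z₀ to the singularity z = 5).

c_0 = 1/121, c_1 = 2/1331, c_2 = 3/14641; R = 11.


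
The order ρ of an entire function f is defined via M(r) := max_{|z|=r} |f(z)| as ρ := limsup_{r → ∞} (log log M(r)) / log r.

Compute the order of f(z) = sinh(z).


sinh(w) is a linear combination of e^{iw} and e^{−iw} (or e^w, e^{−w} in the hyperbolic case), so |sinh(w)| ≤ e^{|w|}. With w = z, |w| ≤ 1|z| + 0 = 1r + 0 on |z| = r, giving M(r) ≤ e^{1r + 0}, so ρ ≤ 1. On a suitable ray (z = it for sin/cos; z = t for sinh/cosh, t real → ∞), |sinh(z)| grows like e^{1|t|}/2, so ρ ≥ 1. Hence ρ = 1.
Therefore ρ = 1.

Order ρ = 1.


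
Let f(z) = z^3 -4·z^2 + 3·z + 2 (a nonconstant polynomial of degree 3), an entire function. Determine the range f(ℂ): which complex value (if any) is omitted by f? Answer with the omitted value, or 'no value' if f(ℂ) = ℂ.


Little Picard bounds the complement of f(ℂ) to at most one point.
For every w ∈ ℂ, the equation p(z) − w = 0 is a nonconstant polynomial in z and hence has at least one root by the fundamental theorem of algebra. So p is surjective onto ℂ, omitting no value.

Omitted value: no value.


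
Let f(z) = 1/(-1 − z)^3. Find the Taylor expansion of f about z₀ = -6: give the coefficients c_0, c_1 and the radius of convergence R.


Let w = z − z₀, so z = z₀ + w.
Then -1 − z = -1 − (z₀ + w) = (-1 − z₀) − w = 5 − w.
f(z) = 1/(5 − w)^3 = (1/(5)^3) · (1 − w/(5))^{−3}.
By the binomial series (1−u)^{−3} = Σ_{n≥0} C(n+2, 2) u^n for |u|<1, with u = w/(5):
  c_n = C(n+2, 2) / (5)^(n+3).
  c_0 = 1/(5)^3 = 1/125.
  c_1 = 3/(5)^4 = 3/625.
The series is valid for |w/d| < 1, i.e. |z − z₀| < |d|.
Radius of convergence: R = |-1 − z₀| = |5| = 5 (distance from z₀ to the singularity z = -1).

c_0 = 1/125, c_1 = 3/625; R = 5.


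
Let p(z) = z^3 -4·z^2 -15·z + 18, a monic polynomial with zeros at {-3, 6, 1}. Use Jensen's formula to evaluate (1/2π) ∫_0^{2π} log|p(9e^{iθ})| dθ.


Zeros: -3, 1, 6; r = 9.
Inside |z| < r: -3, 1, 6. Outside (|z| ≥ r): ∅.
p(0) = 18, so log|p(0)| = log(18) = 2.8904.
Apply Jensen: I(r) = log|p(0)| + Σ_k log(r/|z_k|), summed over zeros inside |z| < r.
  log(r/|z_k|) for z_k = -3: log(9/3) = 1.0986
  log(r/|z_k|) for z_k = 6: log(9/6) = 0.4055
  log(r/|z_k|) for z_k = 1: log(9/1) = 2.1972
Sum over inside zeros: 3.7013.
I(r) = log|p(0)| + (inside sum) = 2.8904 + 3.7013 = 6.5917.
Closed form (all zeros inside, monic): I(r) = n·log(r) = 3·log(9) = 6.5917. ✓

I(r) ≈ 6.5917.


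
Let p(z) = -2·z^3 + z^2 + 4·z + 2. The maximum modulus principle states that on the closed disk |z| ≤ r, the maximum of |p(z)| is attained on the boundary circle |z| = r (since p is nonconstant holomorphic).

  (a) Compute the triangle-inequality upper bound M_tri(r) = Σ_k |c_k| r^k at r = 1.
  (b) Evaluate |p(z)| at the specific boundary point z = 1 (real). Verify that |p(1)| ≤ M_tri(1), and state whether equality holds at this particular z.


Coefficients: c_0 = 2, c_1 = 4, c_2 = 1, c_3 = -2. Radius r = 1.
Part (a). Triangle bound: M_tri(r) = Σ_k |c_k| r^k
  = |2|·1^0 + |4|·1^1 + |1|·1^2 + |-2|·1^3
  = 2 + 4 + 1 + 2 = 9.
This bounds M(r) := max_{|z|=r} |p(z)| from above; equality holds iff all terms c_k z^k can be made to align in phase at a single z on |z|=r.
Part (b). At z = 1 (real, on the circle |z| = r):
  p(1) = (2)·1^0 + (4)·1^1 + (1)·1^2 + (-2)·1^3 = 5.
  |p(1)| = 5.
Check: |p(1)| = 5 ≤ 9 = M_tri(1). ✓ Equality does not hold at z = 1 (the coefficients have mixed signs, so the terms do not all align in phase there).

M_tri(1) = 9; |p(1)| = 5; equality at z=1: no.
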